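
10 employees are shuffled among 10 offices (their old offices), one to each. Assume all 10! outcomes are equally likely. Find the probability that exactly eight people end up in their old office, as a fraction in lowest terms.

Favorable outcomes: C(10,8)·!2 = 45·1 = 45.
Total outcomes: 10! = 3628800.
Probability = 45/3628800 = 1/80640.

1/80640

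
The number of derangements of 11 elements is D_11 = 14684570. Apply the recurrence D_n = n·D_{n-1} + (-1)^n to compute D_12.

176214841

D_12 = 12·14684570 + 1 = 176214841.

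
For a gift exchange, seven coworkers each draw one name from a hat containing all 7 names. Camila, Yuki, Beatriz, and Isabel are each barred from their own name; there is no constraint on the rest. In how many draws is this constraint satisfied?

Let A_j be the event that the j-th constrained one is fixed. By inclusion-exclusion over the 4 events:
Σ_{j=0}^{4} (-1)^j C(4,j)(7-j)!
= C(4,0)·7! - C(4,1)·6! + C(4,2)·5! - C(4,3)·4! + C(4,4)·3!
= 5040 - 2880 + 720 - 96 + 6
= 2790

2790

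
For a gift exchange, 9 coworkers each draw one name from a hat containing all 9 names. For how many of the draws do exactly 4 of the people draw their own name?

Pick the 4 fixed positions: C(9,4) = 126 ways.
The remaining 5 must be deranged: !5 = 44.
Total: 126 × 44 = 5544.

5544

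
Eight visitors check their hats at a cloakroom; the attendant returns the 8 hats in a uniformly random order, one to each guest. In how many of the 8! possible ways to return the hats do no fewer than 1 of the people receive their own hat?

25487

# with exactly i fixed is C(8,i)·!(8-i); sum over i=1..8:
  i=1: C(8,1)·!7 = 8·1854 = 14832
  i=2: C(8,2)·!6 = 28·265 = 7420
  i=3: C(8,3)·!5 = 56·44 = 2464
  i=4: C(8,4)·!4 = 70·9 = 630
  i=5: C(8,5)·!3 = 56·2 = 112
  i=6: C(8,6)·!2 = 28·1 = 28
  i=7: C(8,7)·!1 = 8·0 = 0
  i=8: C(8,8)·!0 = 1·1 = 1
Total = 25487.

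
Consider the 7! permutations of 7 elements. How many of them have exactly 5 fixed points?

21

Pick the 5 fixed positions: C(7,5) = 21 ways.
The remaining 2 must be deranged: !2 = 1.
Total: 21 × 1 = 21.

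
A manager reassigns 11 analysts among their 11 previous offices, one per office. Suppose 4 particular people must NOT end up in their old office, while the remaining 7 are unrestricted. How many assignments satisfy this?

27422640

Let A_j be the event that the j-th constrained one is fixed. By inclusion-exclusion over the 4 events:
Σ_{j=0}^{4} (-1)^j C(4,j)(11-j)!
= C(4,0)·11! - C(4,1)·10! + C(4,2)·9! - C(4,3)·8! + C(4,4)·7!
= 39916800 - 14515200 + 2177280 - 161280 + 5040
= 27422640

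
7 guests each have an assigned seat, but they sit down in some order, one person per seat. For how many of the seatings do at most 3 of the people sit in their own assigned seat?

4948

Sum C(7,i)·!(7-i) for i = 0..3:
  i=0: C(7,0)·!7 = 1·1854 = 1854
  i=1: C(7,1)·!6 = 7·265 = 1855
  i=2: C(7,2)·!5 = 21·44 = 924
  i=3: C(7,3)·!4 = 35·9 = 315
Total = 4948.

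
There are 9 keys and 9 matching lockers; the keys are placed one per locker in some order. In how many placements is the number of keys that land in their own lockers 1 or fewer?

# with exactly i fixed is C(9,i)·!(9-i); sum over i=0..1:
  i=0: C(9,0)·!9 = 1·133496 = 133496
  i=1: C(9,1)·!8 = 9·14833 = 133497
Total = 266993.

266993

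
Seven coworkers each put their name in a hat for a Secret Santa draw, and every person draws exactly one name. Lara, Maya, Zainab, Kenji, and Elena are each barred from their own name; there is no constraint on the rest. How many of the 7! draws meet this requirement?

Inclusion-exclusion on the 5 forbidden self-matches:
Σ_{j=0}^{5} (-1)^j C(5,j)(7-j)!
= C(5,0)·7! - C(5,1)·6! + C(5,2)·5! - C(5,3)·4! + C(5,4)·3! - C(5,5)·2!
= 5040 - 3600 + 1200 - 240 + 30 - 2
= 2428

2428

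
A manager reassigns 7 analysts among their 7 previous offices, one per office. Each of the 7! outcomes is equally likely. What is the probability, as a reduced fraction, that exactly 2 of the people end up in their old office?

Favorable outcomes: C(7,2)·!5 = 21·44 = 924.
Total outcomes: 7! = 5040.
Probability = 924/5040 = 11/60.

11/60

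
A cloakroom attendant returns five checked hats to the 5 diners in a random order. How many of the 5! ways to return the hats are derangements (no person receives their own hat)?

44

!5 = 5! · Σ_{k=0}^{5} (-1)^k/k!
= 5! - 5!/1! + 5!/2! - 5!/3! + 5!/4! - 5!/5!
= 120 - 120 + 60 - 20 + 5 - 1
= 44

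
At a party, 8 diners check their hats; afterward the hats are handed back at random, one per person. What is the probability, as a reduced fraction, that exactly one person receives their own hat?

103/280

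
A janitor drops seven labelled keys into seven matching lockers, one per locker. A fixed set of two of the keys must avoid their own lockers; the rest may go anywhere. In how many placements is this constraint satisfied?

3720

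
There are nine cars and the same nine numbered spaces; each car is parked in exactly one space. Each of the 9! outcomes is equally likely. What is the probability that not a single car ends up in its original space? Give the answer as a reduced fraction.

16687/45360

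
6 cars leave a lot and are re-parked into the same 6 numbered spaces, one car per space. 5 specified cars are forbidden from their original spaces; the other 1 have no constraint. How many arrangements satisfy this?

Let A_j be the event that the j-th constrained one is fixed. By inclusion-exclusion over the 5 events:
Σ_{j=0}^{5} (-1)^j C(5,j)(6-j)!
= C(5,0)·6! - C(5,1)·5! + C(5,2)·4! - C(5,3)·3! + C(5,4)·2! - C(5,5)·1!
= 720 - 600 + 240 - 60 + 10 - 1
= 309

309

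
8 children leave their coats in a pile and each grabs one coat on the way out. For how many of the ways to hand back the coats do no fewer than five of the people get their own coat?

Sum C(8,i)·!(8-i) for i = 5..8:
  i=5: C(8,5)·!3 = 56·2 = 112
  i=6: C(8,6)·!2 = 28·1 = 28
  i=7: C(8,7)·!1 = 8·0 = 0
  i=8: C(8,8)·!0 = 1·1 = 1
Total = 141.

141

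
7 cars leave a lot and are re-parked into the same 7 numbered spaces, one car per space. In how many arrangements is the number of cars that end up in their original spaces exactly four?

70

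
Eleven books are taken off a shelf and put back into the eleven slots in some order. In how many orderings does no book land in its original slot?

14684570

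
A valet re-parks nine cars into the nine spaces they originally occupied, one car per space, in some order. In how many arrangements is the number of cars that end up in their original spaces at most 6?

Sum C(9,i)·!(9-i) for i = 0..6:
  i=0: C(9,0)·!9 = 1·133496 = 133496
  i=1: C(9,1)·!8 = 9·14833 = 133497
  i=2: C(9,2)·!7 = 36·1854 = 66744
  i=3: C(9,3)·!6 = 84·265 = 22260
  i=4: C(9,4)·!5 = 126·44 = 5544
  i=5: C(9,5)·!4 = 126·9 = 1134
  i=6: C(9,6)·!3 = 84·2 = 168
Total = 362843.

362843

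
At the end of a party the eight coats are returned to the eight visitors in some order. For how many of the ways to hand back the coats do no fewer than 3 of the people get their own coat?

# with exactly i fixed is C(8,i)·!(8-i); sum over i=3..8:
  i=3: C(8,3)·!5 = 56·44 = 2464
  i=4: C(8,4)·!4 = 70·9 = 630
  i=5: C(8,5)·!3 = 56·2 = 112
  i=6: C(8,6)·!2 = 28·1 = 28
  i=7: C(8,7)·!1 = 8·0 = 0
  i=8: C(8,8)·!0 = 1·1 = 1
Total = 3235.

3235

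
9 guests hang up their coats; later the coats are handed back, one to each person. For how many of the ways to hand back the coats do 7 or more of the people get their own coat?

Sum C(9,i)·!(9-i) for i = 7..9:
  i=7: C(9,7)·!2 = 36·1 = 36
  i=8: C(9,8)·!1 = 9·0 = 0
  i=9: C(9,9)·!0 = 1·1 = 1
Total = 37.

37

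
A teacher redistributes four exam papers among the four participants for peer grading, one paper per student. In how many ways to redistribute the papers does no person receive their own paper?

9

The subfactorial !4 = [4!/e] (nearest integer).
4! = 24, and 24/e ≈ 8.83, so !4 = 9.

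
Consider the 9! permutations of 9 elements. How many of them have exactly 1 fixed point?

Pick the single fixed position: C(9,1) = 9 ways.
The remaining 8 must be deranged: !8 = 14833.
Total: 9 × 14833 = 133497.

133497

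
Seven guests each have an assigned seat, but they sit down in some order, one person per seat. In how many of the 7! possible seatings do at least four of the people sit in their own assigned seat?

92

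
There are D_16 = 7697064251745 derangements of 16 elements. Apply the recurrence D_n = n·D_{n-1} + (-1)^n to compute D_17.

D_17 = 17·7697064251745 - 1 = 130850092279664.

130850092279664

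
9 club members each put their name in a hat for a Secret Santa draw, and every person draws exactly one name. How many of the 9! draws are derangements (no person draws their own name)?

!9 is the nearest integer to 9!/e.
9! = 362880, and 362880/e ≈ 133496.09, so !9 = 133496.

133496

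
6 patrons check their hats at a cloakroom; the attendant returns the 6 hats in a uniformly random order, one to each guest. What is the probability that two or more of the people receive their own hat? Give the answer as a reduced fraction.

Favorable outcomes: Σ_{i≥2} C(6,i)·!(6-i) = 15·9 + 20·2 + 15·1 + 6·0 + 1·1 = 191.
Total outcomes: 6! = 720.
Probability = 191/720 = 191/720.

191/720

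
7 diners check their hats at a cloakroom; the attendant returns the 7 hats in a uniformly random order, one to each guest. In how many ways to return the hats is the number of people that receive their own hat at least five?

22

# with exactly i fixed is C(7,i)·!(7-i); sum over i=5..7:
  i=5: C(7,5)·!2 = 21·1 = 21
  i=6: C(7,6)·!1 = 7·0 = 0
  i=7: C(7,7)·!0 = 1·1 = 1
Total = 22.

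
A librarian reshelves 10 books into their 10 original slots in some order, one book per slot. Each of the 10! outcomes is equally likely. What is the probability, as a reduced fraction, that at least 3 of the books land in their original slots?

145697/1814400

Favorable outcomes: Σ_{i≥3} C(10,i)·!(10-i) = 120·1854 + 210·265 + 252·44 + 210·9 + 120·2 + 45·1 + 10·0 + 1·1 = 291394.
Total outcomes: 10! = 3628800.
Probability = 291394/3628800 = 145697/1814400.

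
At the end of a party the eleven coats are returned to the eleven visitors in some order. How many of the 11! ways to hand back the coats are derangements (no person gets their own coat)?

14684570

!11 = 11! · Σ_{k=0}^{11} (-1)^k/k!
= 11! - 11!/1! + 11!/2! - 11!/3! + 11!/4! - 11!/5! + 11!/6! - 11!/7! + 11!/8! - 11!/9! + 11!/10! - 11!/11!
= 39916800 - 39916800 + 19958400 - 6652800 + 1663200 - 332640 + 55440 - 7920 + 990 - 110 + 11 - 1
= 14684570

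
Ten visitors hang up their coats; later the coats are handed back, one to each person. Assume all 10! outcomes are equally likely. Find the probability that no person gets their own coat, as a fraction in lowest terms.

16481/44800

Favorable outcomes: !10 = 1334961.
Total outcomes: 10! = 3628800.
Probability = 1334961/3628800 = 16481/44800.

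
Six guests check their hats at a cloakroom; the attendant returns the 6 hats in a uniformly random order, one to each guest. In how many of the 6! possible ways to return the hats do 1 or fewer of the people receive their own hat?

529

# with exactly i fixed is C(6,i)·!(6-i); sum over i=0..1:
  i=0: C(6,0)·!6 = 1·265 = 265
  i=1: C(6,1)·!5 = 6·44 = 264
Total = 529.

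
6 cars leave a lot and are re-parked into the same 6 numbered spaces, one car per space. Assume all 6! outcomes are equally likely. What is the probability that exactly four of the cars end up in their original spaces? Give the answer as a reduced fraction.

1/48

Favorable outcomes: C(6,4)·!2 = 15·1 = 15.
Total outcomes: 6! = 720.
Probability = 15/720 = 1/48.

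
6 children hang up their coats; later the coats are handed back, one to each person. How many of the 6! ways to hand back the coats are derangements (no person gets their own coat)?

The number of derangements of 6 is !6 = Σ_{k=0}^{6} (-1)^k·6!/k!
= 6! - 6!/1! + 6!/2! - 6!/3! + 6!/4! - 6!/5! + 6!/6!
= 720 - 720 + 360 - 120 + 30 - 6 + 1
= 265

265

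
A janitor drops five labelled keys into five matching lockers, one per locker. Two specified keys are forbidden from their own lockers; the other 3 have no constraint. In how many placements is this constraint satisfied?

78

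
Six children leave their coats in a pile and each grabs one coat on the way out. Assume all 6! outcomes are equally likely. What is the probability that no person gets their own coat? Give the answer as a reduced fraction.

53/144

Favorable outcomes: !6 = 265.
Total outcomes: 6! = 720.
Probability = 265/720 = 53/144.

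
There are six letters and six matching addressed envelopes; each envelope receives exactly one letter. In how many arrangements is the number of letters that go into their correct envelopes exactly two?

135

Pick the 2 fixed positions: C(6,2) = 15 ways.
The other 4 form a derangement: !4 = 9.
Total: 15 × 9 = 135.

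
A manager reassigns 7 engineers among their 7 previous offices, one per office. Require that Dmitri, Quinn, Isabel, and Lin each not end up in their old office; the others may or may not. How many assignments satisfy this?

2790

Let A_j be the event that the j-th constrained one is fixed. By inclusion-exclusion over the 4 events:
Σ_{j=0}^{4} (-1)^j C(4,j)(7-j)!
= C(4,0)·7! - C(4,1)·6! + C(4,2)·5! - C(4,3)·4! + C(4,4)·3!
= 5040 - 2880 + 720 - 96 + 6
= 2790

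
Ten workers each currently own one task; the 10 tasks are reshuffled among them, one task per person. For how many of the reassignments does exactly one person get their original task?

1334960

Choose which one of the 10 is fixed: C(10,1) = 10.
The remaining 9 must be deranged: !9 = 133496.
Total: 10 × 133496 = 1334960.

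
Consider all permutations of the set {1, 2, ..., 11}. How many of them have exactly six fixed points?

Pick the 6 fixed positions: C(11,6) = 462 ways.
The other 5 form a derangement: !5 = 44.
Total: 462 × 44 = 20328.

20328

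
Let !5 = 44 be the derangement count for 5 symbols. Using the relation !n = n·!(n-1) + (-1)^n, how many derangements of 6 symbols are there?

!6 = 6·44 + 1 = 265.

265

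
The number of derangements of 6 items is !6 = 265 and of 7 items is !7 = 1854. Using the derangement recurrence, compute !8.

14833

!8 = (8-1)·(!7 + !6) = 7·(1854 + 265) = 7·2119 = 14833.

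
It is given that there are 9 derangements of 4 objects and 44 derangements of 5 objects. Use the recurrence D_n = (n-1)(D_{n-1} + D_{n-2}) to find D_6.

D_6 = (6-1)·(D_5 + D_4) = 5·(44 + 9) = 5·53 = 265.

265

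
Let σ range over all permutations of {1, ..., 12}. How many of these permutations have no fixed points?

176214841

The subfactorial !12 = [12!/e] (nearest integer).
12! = 479001600, and 479001600/e ≈ 176214840.93, so !12 = 176214841.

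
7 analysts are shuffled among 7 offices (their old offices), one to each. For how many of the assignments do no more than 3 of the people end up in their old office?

# with exactly i fixed is C(7,i)·!(7-i); sum over i=0..3:
  i=0: C(7,0)·!7 = 1·1854 = 1854
  i=1: C(7,1)·!6 = 7·265 = 1855
  i=2: C(7,2)·!5 = 21·44 = 924
  i=3: C(7,3)·!4 = 35·9 = 315
Total = 4948.

4948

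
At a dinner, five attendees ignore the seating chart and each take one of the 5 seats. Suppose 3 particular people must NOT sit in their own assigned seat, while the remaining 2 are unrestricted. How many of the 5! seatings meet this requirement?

64

Let A_j be the event that the j-th constrained one is fixed. By inclusion-exclusion over the 3 events:
Σ_{j=0}^{3} (-1)^j C(3,j)(5-j)!
= C(3,0)·5! - C(3,1)·4! + C(3,2)·3! - C(3,3)·2!
= 120 - 72 + 18 - 2
= 64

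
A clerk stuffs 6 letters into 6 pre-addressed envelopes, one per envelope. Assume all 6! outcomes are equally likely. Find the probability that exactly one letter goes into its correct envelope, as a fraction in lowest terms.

Favorable outcomes: C(6,1)·!5 = 6·44 = 264.
Total outcomes: 6! = 720.
Probability = 264/720 = 11/30.

11/30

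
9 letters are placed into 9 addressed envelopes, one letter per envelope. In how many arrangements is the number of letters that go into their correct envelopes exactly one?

133497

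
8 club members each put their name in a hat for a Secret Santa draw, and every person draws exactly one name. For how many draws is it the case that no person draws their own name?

14833

Recurrence: !8 = 7·(!7 + !6).
!8 = 7·(1854 + 265) = 7·2119 = 14833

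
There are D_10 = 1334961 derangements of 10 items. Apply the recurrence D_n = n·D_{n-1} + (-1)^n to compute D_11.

14684570

D_11 = 11·1334961 - 1 = 14684570.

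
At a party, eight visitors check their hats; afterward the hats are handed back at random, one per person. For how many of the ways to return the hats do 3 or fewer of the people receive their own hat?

39549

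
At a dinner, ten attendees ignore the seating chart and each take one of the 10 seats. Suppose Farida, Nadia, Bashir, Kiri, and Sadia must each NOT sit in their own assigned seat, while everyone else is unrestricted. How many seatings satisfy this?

Let A_j be the event that the j-th constrained one is fixed. By inclusion-exclusion over the 5 events:
Σ_{j=0}^{5} (-1)^j C(5,j)(10-j)!
= C(5,0)·10! - C(5,1)·9! + C(5,2)·8! - C(5,3)·7! + C(5,4)·6! - C(5,5)·5!
= 3628800 - 1814400 + 403200 - 50400 + 3600 - 120
= 2170680

2170680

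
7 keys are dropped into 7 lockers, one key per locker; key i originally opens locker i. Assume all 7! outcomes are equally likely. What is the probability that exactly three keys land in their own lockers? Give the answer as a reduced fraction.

1/16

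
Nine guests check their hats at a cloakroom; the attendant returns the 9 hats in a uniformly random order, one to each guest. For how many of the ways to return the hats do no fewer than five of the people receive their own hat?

Sum C(9,i)·!(9-i) for i = 5..9:
  i=5: C(9,5)·!4 = 126·9 = 1134
  i=6: C(9,6)·!3 = 84·2 = 168
  i=7: C(9,7)·!2 = 36·1 = 36
  i=8: C(9,8)·!1 = 9·0 = 0
  i=9: C(9,9)·!0 = 1·1 = 1
Total = 1339.

1339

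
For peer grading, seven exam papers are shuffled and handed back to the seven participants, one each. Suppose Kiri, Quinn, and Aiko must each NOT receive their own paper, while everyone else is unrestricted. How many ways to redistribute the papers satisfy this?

3216

Inclusion-exclusion on the 3 forbidden self-matches:
Σ_{j=0}^{3} (-1)^j C(3,j)(7-j)!
= C(3,0)·7! - C(3,1)·6! + C(3,2)·5! - C(3,3)·4!
= 5040 - 2160 + 360 - 24
= 3216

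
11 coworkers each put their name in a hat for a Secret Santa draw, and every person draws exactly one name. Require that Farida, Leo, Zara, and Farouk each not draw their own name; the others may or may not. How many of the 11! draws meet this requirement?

27422640

Let A_j be the event that the j-th constrained one is fixed. By inclusion-exclusion over the 4 events:
Σ_{j=0}^{4} (-1)^j C(4,j)(11-j)!
= C(4,0)·11! - C(4,1)·10! + C(4,2)·9! - C(4,3)·8! + C(4,4)·7!
= 39916800 - 14515200 + 2177280 - 161280 + 5040
= 27422640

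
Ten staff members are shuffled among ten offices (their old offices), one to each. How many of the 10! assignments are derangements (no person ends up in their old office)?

1334961

The subfactorial !10 = [10!/e] (nearest integer).
10! = 3628800, and 3628800/e ≈ 1334960.92, so !10 = 1334961.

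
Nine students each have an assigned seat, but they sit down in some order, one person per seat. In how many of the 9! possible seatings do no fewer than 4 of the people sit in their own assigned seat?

6883

# with exactly i fixed is C(9,i)·!(9-i); sum over i=4..9:
  i=4: C(9,4)·!5 = 126·44 = 5544
  i=5: C(9,5)·!4 = 126·9 = 1134
  i=6: C(9,6)·!3 = 84·2 = 168
  i=7: C(9,7)·!2 = 36·1 = 36
  i=8: C(9,8)·!1 = 9·0 = 0
  i=9: C(9,9)·!0 = 1·1 = 1
Total = 6883.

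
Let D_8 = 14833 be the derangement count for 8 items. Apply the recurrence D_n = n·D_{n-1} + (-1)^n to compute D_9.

D_9 = 9·14833 - 1 = 133496.

133496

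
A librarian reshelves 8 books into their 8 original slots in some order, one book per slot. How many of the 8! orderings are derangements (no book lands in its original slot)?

The subfactorial !8 = [8!/e] (nearest integer).
8! = 40320, and 40320/e ≈ 14832.90, so !8 = 14833.

14833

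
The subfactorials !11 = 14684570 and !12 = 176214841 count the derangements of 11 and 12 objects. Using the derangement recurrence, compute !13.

2290792932

!13 = (13-1)·(!12 + !11) = 12·(176214841 + 14684570) = 12·190899411 = 2290792932.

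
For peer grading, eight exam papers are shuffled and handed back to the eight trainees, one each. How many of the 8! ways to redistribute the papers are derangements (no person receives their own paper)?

14833

!8 = 8! · Σ_{k=0}^{8} (-1)^k/k!
= 8! - 8!/1! + 8!/2! - 8!/3! + 8!/4! - 8!/5! + 8!/6! - 8!/7! + 8!/8!
= 40320 - 40320 + 20160 - 6720 + 1680 - 336 + 56 - 8 + 1
= 14833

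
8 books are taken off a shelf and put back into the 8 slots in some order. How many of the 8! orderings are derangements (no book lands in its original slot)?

The subfactorial !8 = [8!/e] (nearest integer).
8! = 40320, and 40320/e ≈ 14832.90, so !8 = 14833.

14833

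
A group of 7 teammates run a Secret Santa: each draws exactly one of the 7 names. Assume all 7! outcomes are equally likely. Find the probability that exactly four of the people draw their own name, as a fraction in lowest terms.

Favorable outcomes: C(7,4)·!3 = 35·2 = 70.
Total outcomes: 7! = 5040.
Probability = 70/5040 = 1/72.

1/72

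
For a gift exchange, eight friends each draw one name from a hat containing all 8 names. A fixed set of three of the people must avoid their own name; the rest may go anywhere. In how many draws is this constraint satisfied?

Inclusion-exclusion on the 3 forbidden self-matches:
Σ_{j=0}^{3} (-1)^j C(3,j)(8-j)!
= C(3,0)·8! - C(3,1)·7! + C(3,2)·6! - C(3,3)·5!
= 40320 - 15120 + 2160 - 120
= 27240

27240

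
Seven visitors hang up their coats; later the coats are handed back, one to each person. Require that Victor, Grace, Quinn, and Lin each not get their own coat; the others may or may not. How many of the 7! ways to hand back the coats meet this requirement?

2790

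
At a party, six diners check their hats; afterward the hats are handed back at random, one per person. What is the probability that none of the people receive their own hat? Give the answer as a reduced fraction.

Favorable outcomes: !6 = 265.
Total outcomes: 6! = 720.
Probability = 265/720 = 53/144.

53/144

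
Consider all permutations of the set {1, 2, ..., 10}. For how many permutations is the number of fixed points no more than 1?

2669921

Sum C(10,i)·!(10-i) for i = 0..1:
  i=0: C(10,0)·!10 = 1·1334961 = 1334961
  i=1: C(10,1)·!9 = 10·133496 = 1334960
Total = 2669921.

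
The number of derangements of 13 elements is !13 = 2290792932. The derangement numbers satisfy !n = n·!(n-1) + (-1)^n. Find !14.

!14 = 14·2290792932 + 1 = 32071101049.

32071101049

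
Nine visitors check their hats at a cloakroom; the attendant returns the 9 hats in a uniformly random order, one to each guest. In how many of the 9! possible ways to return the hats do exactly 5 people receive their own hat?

Choose which 5 of the 9 are fixed: C(9,5) = 126.
The remaining 4 must be deranged: !4 = 9.
Total: 126 × 9 = 1134.

1134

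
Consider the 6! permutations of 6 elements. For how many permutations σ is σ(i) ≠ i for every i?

!6 is the nearest integer to 6!/e.
6! = 720, and 720/e ≈ 264.87, so !6 = 265.

265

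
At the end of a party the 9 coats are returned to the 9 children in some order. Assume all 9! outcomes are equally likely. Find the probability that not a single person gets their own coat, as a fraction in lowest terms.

16687/45360

Favorable outcomes: !9 = 133496.
Total outcomes: 9! = 362880.
Probability = 133496/362880 = 16687/45360.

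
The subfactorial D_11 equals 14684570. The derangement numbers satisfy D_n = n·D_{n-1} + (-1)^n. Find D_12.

176214841

D_12 = 12·14684570 + 1 = 176214841.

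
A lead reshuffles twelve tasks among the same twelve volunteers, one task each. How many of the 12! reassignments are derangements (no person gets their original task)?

176214841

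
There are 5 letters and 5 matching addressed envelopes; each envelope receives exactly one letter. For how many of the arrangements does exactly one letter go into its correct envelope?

Pick the single fixed position: C(5,1) = 5 ways.
The remaining 4 must be deranged: !4 = 9.
Total: 5 × 9 = 45.

45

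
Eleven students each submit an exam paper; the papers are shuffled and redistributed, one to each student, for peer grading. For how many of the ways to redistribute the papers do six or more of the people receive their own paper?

23684

# with exactly i fixed is C(11,i)·!(11-i); sum over i=6..11:
  i=6: C(11,6)·!5 = 462·44 = 20328
  i=7: C(11,7)·!4 = 330·9 = 2970
  i=8: C(11,8)·!3 = 165·2 = 330
  i=9: C(11,9)·!2 = 55·1 = 55
  i=10: C(11,10)·!1 = 11·0 = 0
  i=11: C(11,11)·!0 = 1·1 = 1
Total = 23684.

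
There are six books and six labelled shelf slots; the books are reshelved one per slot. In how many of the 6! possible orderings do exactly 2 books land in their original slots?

135

Pick the 2 fixed positions: C(6,2) = 15 ways.
The other 4 form a derangement: !4 = 9.
Total: 15 × 9 = 135.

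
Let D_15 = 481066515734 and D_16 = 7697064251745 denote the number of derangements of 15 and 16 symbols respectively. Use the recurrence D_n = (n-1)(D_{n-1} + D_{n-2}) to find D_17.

D_17 = (17-1)·(D_16 + D_15) = 16·(7697064251745 + 481066515734) = 16·8178130767479 = 130850092279664.

130850092279664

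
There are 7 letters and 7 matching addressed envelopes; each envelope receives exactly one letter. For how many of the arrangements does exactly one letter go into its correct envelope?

1855

Choose which one of the 7 is fixed: C(7,1) = 7.
The remaining 6 must be deranged: !6 = 265.
Total: 7 × 265 = 1855.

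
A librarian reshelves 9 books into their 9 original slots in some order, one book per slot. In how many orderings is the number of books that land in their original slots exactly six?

168

Pick the 6 fixed positions: C(9,6) = 84 ways.
The other 3 form a derangement: !3 = 2.
Total: 84 × 2 = 168.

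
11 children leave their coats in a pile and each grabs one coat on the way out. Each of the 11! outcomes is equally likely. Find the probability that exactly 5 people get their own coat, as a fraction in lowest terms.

53/17280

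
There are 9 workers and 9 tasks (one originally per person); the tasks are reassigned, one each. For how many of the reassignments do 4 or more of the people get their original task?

# with exactly i fixed is C(9,i)·!(9-i); sum over i=4..9:
  i=4: C(9,4)·!5 = 126·44 = 5544
  i=5: C(9,5)·!4 = 126·9 = 1134
  i=6: C(9,6)·!3 = 84·2 = 168
  i=7: C(9,7)·!2 = 36·1 = 36
  i=8: C(9,8)·!1 = 9·0 = 0
  i=9: C(9,9)·!0 = 1·1 = 1
Total = 6883.

6883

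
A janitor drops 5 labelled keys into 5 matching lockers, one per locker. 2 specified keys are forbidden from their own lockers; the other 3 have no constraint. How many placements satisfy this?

Let A_j be the event that the j-th constrained one is fixed. By inclusion-exclusion over the 2 events:
Σ_{j=0}^{2} (-1)^j C(2,j)(5-j)!
= C(2,0)·5! - C(2,1)·4! + C(2,2)·3!
= 120 - 48 + 6
= 78

78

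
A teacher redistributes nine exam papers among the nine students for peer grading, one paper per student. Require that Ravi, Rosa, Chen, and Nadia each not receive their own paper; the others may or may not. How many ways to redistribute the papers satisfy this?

229080

Inclusion-exclusion on the 4 forbidden self-matches:
Σ_{j=0}^{4} (-1)^j C(4,j)(9-j)!
= C(4,0)·9! - C(4,1)·8! + C(4,2)·7! - C(4,3)·6! + C(4,4)·5!
= 362880 - 161280 + 30240 - 2880 + 120
= 229080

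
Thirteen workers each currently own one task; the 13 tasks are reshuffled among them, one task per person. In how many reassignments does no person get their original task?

Use !n = n·!(n-1) + (-1)^n.
!13 = 13·176214841 - 1 = 2290792932

2290792932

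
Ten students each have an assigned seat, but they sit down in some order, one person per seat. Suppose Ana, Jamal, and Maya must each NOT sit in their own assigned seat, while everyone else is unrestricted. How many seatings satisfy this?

2656080

Inclusion-exclusion on the 3 forbidden self-matches:
Σ_{j=0}^{3} (-1)^j C(3,j)(10-j)!
= C(3,0)·10! - C(3,1)·9! + C(3,2)·8! - C(3,3)·7!
= 3628800 - 1088640 + 120960 - 5040
= 2656080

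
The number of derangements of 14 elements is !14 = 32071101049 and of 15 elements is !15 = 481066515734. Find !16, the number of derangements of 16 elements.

7697064251745

!16 = (16-1)·(!15 + !14) = 15·(481066515734 + 32071101049) = 15·513137616783 = 7697064251745.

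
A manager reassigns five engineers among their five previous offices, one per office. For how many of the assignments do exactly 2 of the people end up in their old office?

Pick the 2 fixed positions: C(5,2) = 10 ways.
The other 3 form a derangement: !3 = 2.
Total: 10 × 2 = 20.

20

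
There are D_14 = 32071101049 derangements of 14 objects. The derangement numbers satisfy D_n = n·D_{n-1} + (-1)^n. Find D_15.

D_15 = 15·32071101049 - 1 = 481066515734.

481066515734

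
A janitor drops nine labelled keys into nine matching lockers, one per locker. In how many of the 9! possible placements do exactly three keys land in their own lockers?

22260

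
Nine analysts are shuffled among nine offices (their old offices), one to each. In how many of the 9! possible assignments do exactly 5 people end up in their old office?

1134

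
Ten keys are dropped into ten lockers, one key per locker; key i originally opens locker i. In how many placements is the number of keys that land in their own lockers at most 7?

3628754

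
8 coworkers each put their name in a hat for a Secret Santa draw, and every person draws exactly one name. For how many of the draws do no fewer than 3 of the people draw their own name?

Sum C(8,i)·!(8-i) for i = 3..8:
  i=3: C(8,3)·!5 = 56·44 = 2464
  i=4: C(8,4)·!4 = 70·9 = 630
  i=5: C(8,5)·!3 = 56·2 = 112
  i=6: C(8,6)·!2 = 28·1 = 28
  i=7: C(8,7)·!1 = 8·0 = 0
  i=8: C(8,8)·!0 = 1·1 = 1
Total = 3235.

3235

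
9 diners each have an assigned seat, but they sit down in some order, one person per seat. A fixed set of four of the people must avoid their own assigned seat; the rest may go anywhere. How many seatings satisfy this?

229080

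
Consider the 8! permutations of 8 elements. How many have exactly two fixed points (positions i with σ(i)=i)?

7420

Choose which 2 of the 8 are fixed: C(8,2) = 28.
The remaining 6 must be deranged: !6 = 265.
Total: 28 × 265 = 7420.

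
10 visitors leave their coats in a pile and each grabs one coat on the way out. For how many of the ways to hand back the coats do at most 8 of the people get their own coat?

3628799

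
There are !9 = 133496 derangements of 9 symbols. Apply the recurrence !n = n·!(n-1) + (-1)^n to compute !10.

1334961

!10 = 10·133496 + 1 = 1334961.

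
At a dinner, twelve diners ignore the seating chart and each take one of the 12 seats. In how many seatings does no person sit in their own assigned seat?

176214841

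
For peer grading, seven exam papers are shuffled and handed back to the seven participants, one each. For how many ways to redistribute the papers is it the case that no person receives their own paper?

1854

Use !n = (n-1)(!(n-1) + !(n-2)).
!7 = 6·(265 + 44) = 6·309 = 1854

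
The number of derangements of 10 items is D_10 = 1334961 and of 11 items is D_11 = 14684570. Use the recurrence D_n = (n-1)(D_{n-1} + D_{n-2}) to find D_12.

176214841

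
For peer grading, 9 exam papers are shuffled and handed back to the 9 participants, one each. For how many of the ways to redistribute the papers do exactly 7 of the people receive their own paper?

Choose which 7 of the 9 are fixed: C(9,7) = 36.
The other 2 form a derangement: !2 = 1.
Total: 36 × 1 = 36.

36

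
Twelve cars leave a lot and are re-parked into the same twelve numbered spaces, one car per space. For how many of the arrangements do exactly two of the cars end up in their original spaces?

Choose which 2 of the 12 are fixed: C(12,2) = 66.
The remaining 10 must be deranged: !10 = 1334961.
Total: 66 × 1334961 = 88107426.

88107426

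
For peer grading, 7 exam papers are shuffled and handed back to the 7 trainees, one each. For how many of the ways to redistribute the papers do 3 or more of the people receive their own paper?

407

Sum C(7,i)·!(7-i) for i = 3..7:
  i=3: C(7,3)·!4 = 35·9 = 315
  i=4: C(7,4)·!3 = 35·2 = 70
  i=5: C(7,5)·!2 = 21·1 = 21
  i=6: C(7,6)·!1 = 7·0 = 0
  i=7: C(7,7)·!0 = 1·1 = 1
Total = 407.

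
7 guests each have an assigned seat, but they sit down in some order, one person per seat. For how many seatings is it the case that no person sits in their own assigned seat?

1854

The number of derangements of 7 is !7 = Σ_{k=0}^{7} (-1)^k·7!/k!
= 7! - 7!/1! + 7!/2! - 7!/3! + 7!/4! - 7!/5! + 7!/6! - 7!/7!
= 5040 - 5040 + 2520 - 840 + 210 - 42 + 7 - 1
= 1854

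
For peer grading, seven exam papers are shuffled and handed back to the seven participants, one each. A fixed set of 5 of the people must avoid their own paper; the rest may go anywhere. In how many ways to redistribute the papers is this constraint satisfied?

Let A_j be the event that the j-th constrained one is fixed. By inclusion-exclusion over the 5 events:
Σ_{j=0}^{5} (-1)^j C(5,j)(7-j)!
= C(5,0)·7! - C(5,1)·6! + C(5,2)·5! - C(5,3)·4! + C(5,4)·3! - C(5,5)·2!
= 5040 - 3600 + 1200 - 240 + 30 - 2
= 2428

2428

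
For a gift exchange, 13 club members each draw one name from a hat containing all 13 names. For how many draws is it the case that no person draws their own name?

2290792932

Use !n = n·!(n-1) + (-1)^n.
!13 = 13·176214841 - 1 = 2290792932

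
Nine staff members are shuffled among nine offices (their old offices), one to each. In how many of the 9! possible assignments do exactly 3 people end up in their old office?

Choose which 3 of the 9 are fixed: C(9,3) = 84.
The other 6 form a derangement: !6 = 265.
Total: 84 × 265 = 22260.

22260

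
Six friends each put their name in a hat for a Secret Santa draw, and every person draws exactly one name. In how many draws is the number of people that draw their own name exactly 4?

15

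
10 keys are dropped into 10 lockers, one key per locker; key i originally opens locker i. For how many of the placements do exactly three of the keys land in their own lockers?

Choose which 3 of the 10 are fixed: C(10,3) = 120.
The remaining 7 must be deranged: !7 = 1854.
Total: 120 × 1854 = 222480.

222480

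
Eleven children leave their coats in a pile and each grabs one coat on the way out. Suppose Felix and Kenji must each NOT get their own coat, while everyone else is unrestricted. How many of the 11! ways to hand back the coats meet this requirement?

33022080

Inclusion-exclusion on the 2 forbidden self-matches:
Σ_{j=0}^{2} (-1)^j C(2,j)(11-j)!
= C(2,0)·11! - C(2,1)·10! + C(2,2)·9!
= 39916800 - 7257600 + 362880
= 33022080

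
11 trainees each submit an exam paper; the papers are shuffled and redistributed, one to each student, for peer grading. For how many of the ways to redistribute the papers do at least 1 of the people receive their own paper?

25232230

# with exactly i fixed is C(11,i)·!(11-i); sum over i=1..11:
  i=1: C(11,1)·!10 = 11·1334961 = 14684571
  i=2: C(11,2)·!9 = 55·133496 = 7342280
  i=3: C(11,3)·!8 = 165·14833 = 2447445
  i=4: C(11,4)·!7 = 330·1854 = 611820
  i=5: C(11,5)·!6 = 462·265 = 122430
  i=6: C(11,6)·!5 = 462·44 = 20328
  i=7: C(11,7)·!4 = 330·9 = 2970
  i=8: C(11,8)·!3 = 165·2 = 330
  i=9: C(11,9)·!2 = 55·1 = 55
  i=10: C(11,10)·!1 = 11·0 = 0
  i=11: C(11,11)·!0 = 1·1 = 1
Total = 25232230.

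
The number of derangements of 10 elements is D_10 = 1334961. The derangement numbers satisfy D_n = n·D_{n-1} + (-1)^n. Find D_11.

14684570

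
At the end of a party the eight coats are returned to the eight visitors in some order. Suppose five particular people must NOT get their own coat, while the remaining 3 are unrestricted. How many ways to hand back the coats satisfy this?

Inclusion-exclusion on the 5 forbidden self-matches:
Σ_{j=0}^{5} (-1)^j C(5,j)(8-j)!
= C(5,0)·8! - C(5,1)·7! + C(5,2)·6! - C(5,3)·5! + C(5,4)·4! - C(5,5)·3!
= 40320 - 25200 + 7200 - 1200 + 120 - 6
= 21234

21234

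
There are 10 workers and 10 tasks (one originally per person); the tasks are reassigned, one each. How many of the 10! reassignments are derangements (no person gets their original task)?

1334961

!10 = 10! · Σ_{k=0}^{10} (-1)^k/k!
= 10! - 10!/1! + 10!/2! - 10!/3! + 10!/4! - 10!/5! + 10!/6! - 10!/7! + 10!/8! - 10!/9! + 10!/10!
= 3628800 - 3628800 + 1814400 - 604800 + 151200 - 30240 + 5040 - 720 + 90 - 10 + 1
= 1334961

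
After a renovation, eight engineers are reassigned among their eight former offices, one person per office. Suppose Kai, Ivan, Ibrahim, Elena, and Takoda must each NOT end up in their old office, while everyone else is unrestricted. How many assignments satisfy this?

Let A_j be the event that the j-th constrained one is fixed. By inclusion-exclusion over the 5 events:
Σ_{j=0}^{5} (-1)^j C(5,j)(8-j)!
= C(5,0)·8! - C(5,1)·7! + C(5,2)·6! - C(5,3)·5! + C(5,4)·4! - C(5,5)·3!
= 40320 - 25200 + 7200 - 1200 + 120 - 6
= 21234

21234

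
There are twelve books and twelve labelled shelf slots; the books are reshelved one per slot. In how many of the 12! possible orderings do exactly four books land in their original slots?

7342335

Pick the 4 fixed positions: C(12,4) = 495 ways.
The other 8 form a derangement: !8 = 14833.
Total: 495 × 14833 = 7342335.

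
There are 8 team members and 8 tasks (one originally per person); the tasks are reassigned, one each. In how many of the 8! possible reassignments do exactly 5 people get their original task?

Pick the 5 fixed positions: C(8,5) = 56 ways.
The other 3 form a derangement: !3 = 2.
Total: 56 × 2 = 112.

112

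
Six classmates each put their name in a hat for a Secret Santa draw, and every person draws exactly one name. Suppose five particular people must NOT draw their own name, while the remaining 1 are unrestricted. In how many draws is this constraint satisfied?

Inclusion-exclusion on the 5 forbidden self-matches:
Σ_{j=0}^{5} (-1)^j C(5,j)(6-j)!
= C(5,0)·6! - C(5,1)·5! + C(5,2)·4! - C(5,3)·3! + C(5,4)·2! - C(5,5)·1!
= 720 - 600 + 240 - 60 + 10 - 1
= 309

309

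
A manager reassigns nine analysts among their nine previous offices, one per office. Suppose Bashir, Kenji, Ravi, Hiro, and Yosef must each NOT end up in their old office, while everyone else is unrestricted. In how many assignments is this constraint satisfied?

Let A_j be the event that the j-th constrained one is fixed. By inclusion-exclusion over the 5 events:
Σ_{j=0}^{5} (-1)^j C(5,j)(9-j)!
= C(5,0)·9! - C(5,1)·8! + C(5,2)·7! - C(5,3)·6! + C(5,4)·5! - C(5,5)·4!
= 362880 - 201600 + 50400 - 7200 + 600 - 24
= 205056

205056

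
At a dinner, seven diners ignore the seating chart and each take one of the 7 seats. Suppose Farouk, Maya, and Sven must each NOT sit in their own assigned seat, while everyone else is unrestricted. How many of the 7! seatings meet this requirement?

Inclusion-exclusion on the 3 forbidden self-matches:
Σ_{j=0}^{3} (-1)^j C(3,j)(7-j)!
= C(3,0)·7! - C(3,1)·6! + C(3,2)·5! - C(3,3)·4!
= 5040 - 2160 + 360 - 24
= 3216

3216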